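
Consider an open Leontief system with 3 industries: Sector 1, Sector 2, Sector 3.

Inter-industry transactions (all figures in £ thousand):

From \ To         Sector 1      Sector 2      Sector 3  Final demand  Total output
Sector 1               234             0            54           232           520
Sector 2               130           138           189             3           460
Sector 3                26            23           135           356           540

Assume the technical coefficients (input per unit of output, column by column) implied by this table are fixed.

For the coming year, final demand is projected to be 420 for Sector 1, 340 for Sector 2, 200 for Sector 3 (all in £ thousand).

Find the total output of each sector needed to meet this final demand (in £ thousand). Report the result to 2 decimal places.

x_1 = 834.08, x_2 = 977.31, x_3 = 387.43

Technical coefficients a_ij = z_ij / X_j:
  a_11 = 234/520 = 0.45, a_21 = 130/520 = 0.25, a_31 = 26/520 = 0.05
  a_12 = 0/460 = 0.00, a_22 = 138/460 = 0.30, a_32 = 23/460 = 0.05
  a_13 = 54/540 = 0.10, a_23 = 189/540 = 0.35, a_33 = 135/540 = 0.25
I − A =
  [   0.55     0.00    -0.10]
  [  -0.25     0.70    -0.35]
  [  -0.05    -0.05     0.75]
Cofactors of I−A, C_ij = (−1)^(i+j)·(minor ij) (rows/columns in the sector order above):
  C_11 = (0.70)(0.75) − (-0.35)(-0.05) = 0.5075
  C_12 = −[(-0.25)(0.75) − (-0.35)(-0.05)] = 0.2050
  C_13 = (-0.25)(-0.05) − (0.70)(-0.05) = 0.0475
  C_21 = −[(0.00)(0.75) − (-0.10)(-0.05)] = 0.0050
  C_22 = (0.55)(0.75) − (-0.10)(-0.05) = 0.4075
  C_23 = −[(0.55)(-0.05) − (0.00)(-0.05)] = 0.0275
  C_31 = (0.00)(-0.35) − (-0.10)(0.70) = 0.0700
  C_32 = −[(0.55)(-0.35) − (-0.10)(-0.25)] = 0.2175
  C_33 = (0.55)(0.70) − (0.00)(-0.25) = 0.3850
det(I−A) = Σ_j (I−A)_1j·C_1j = (0.55)(0.5075) + (0.00)(0.2050) + (-0.10)(0.0475) = 0.274375
adj(I−A) = Cᵀ =
  [ 0.5075   0.0050   0.0700]
  [ 0.2050   0.4075   0.2175]
  [ 0.0475   0.0275   0.3850]
(I − A)⁻¹ = adj(I−A) / det(I−A) ≈
  [   1.8497     0.0182     0.2551]
  [   0.7472     1.4852     0.7927]
  [   0.1731     0.1002     1.4032]
x = (I − A)⁻¹ d = adj(I−A)·d / det(I−A), with det(I−A) = 0.274375:
  x_1 = (0.5075·420 + 0.0050·340 + 0.0700·200) / 0.274375 = 228.85 / 0.274375 ≈ 834.08
  x_2 = (0.2050·420 + 0.4075·340 + 0.2175·200) / 0.274375 = 268.15 / 0.274375 ≈ 977.31
  x_3 = (0.0475·420 + 0.0275·340 + 0.3850·200) / 0.274375 = 106.30 / 0.274375 ≈ 387.43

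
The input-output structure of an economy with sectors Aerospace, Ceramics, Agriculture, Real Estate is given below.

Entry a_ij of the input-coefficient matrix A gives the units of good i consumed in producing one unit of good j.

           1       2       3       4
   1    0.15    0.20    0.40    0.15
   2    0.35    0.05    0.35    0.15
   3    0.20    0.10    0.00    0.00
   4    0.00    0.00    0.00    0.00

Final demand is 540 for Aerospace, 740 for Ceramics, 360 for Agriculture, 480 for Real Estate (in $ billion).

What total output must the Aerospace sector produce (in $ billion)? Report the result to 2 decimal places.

I − A =
  [   0.85    -0.20    -0.40    -0.15]
  [  -0.35     0.95    -0.35    -0.15]
  [  -0.20    -0.10     1.00     0.00]
  [   0.00     0.00     0.00     1.00]
Compute the cofactors C_ij = (−1)^(i+j)·(3×3 minor ij) of I−A; the adjugate is their transpose:
adj(I−A) = Cᵀ =
  [ 0.91500   0.24000   0.45000   0.17325]
  [ 0.42000   0.77000   0.43750   0.17850]
  [ 0.22500   0.12500   0.73750   0.05250]
  [ 0.00000   0.00000   0.00000   0.60375]
det(I−A) = Σ_j (I−A)_1j·C_1j = (0.85)(0.91500) + (-0.20)(0.42000) + (-0.40)(0.22500) + (-0.15)(0.00000) = 0.60375
(I − A)⁻¹ = adj(I−A) / det(I−A) ≈
  [   1.5155     0.3975     0.7453     0.2870]
  [   0.6957     1.2754     0.7246     0.2957]
  [   0.3727     0.2070     1.2215     0.0870]
  [   0.0000     0.0000     0.0000     1.0000]
x = (I − A)⁻¹ d = adj(I−A)·d / det(I−A), with det(I−A) = 0.60375:
  x_1 = (0.91500·540 + 0.24000·740 + 0.45000·360 + 0.17325·480) / 0.60375 = 916.86 / 0.60375 ≈ 1518.61
  x_2 = (0.42000·540 + 0.77000·740 + 0.43750·360 + 0.17850·480) / 0.60375 = 1039.78 / 0.60375 ≈ 1722.20
  x_3 = (0.22500·540 + 0.12500·740 + 0.73750·360 + 0.05250·480) / 0.60375 = 504.70 / 0.60375 ≈ 835.94
  x_4 = (0.00000·540 + 0.00000·740 + 0.00000·360 + 0.60375·480) / 0.60375 = 289.80 / 0.60375 = 480.00

x_1 = 1518.61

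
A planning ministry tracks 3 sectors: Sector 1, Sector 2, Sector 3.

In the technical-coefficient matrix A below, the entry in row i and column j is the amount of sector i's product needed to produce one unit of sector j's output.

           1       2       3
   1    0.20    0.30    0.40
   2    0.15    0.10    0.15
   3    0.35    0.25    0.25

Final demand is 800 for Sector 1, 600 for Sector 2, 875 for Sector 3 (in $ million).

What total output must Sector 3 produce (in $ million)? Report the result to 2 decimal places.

x_3 = 3303.99

I − A =
  [   0.80    -0.30    -0.40]
  [  -0.15     0.90    -0.15]
  [  -0.35    -0.25     0.75]
Cofactors of I−A, C_ij = (−1)^(i+j)·(minor ij) (rows/columns in the sector order above):
  C_11 = (0.90)(0.75) − (-0.15)(-0.25) = 0.6375
  C_12 = −[(-0.15)(0.75) − (-0.15)(-0.35)] = 0.1650
  C_13 = (-0.15)(-0.25) − (0.90)(-0.35) = 0.3525
  C_21 = −[(-0.30)(0.75) − (-0.40)(-0.25)] = 0.3250
  C_22 = (0.80)(0.75) − (-0.40)(-0.35) = 0.4600
  C_23 = −[(0.80)(-0.25) − (-0.30)(-0.35)] = 0.3050
  C_31 = (-0.30)(-0.15) − (-0.40)(0.90) = 0.4050
  C_32 = −[(0.80)(-0.15) − (-0.40)(-0.15)] = 0.1800
  C_33 = (0.80)(0.90) − (-0.30)(-0.15) = 0.6750
det(I−A) = Σ_j (I−A)_1j·C_1j = (0.80)(0.6375) + (-0.30)(0.1650) + (-0.40)(0.3525) = 0.3195
adj(I−A) = Cᵀ =
  [ 0.6375   0.3250   0.4050]
  [ 0.1650   0.4600   0.1800]
  [ 0.3525   0.3050   0.6750]
(I − A)⁻¹ = adj(I−A) / det(I−A) ≈
  [   1.9953     1.0172     1.2676]
  [   0.5164     1.4397     0.5634]
  [   1.1033     0.9546     2.1127]
x = (I − A)⁻¹ d = adj(I−A)·d / det(I−A), with det(I−A) = 0.3195:
  x_1 = (0.6375·800 + 0.3250·600 + 0.4050·875) / 0.3195 = 1059.375 / 0.3195 ≈ 3315.73
  x_2 = (0.1650·800 + 0.4600·600 + 0.1800·875) / 0.3195 = 565.50 / 0.3195 ≈ 1769.95
  x_3 = (0.3525·800 + 0.3050·600 + 0.6750·875) / 0.3195 = 1055.625 / 0.3195 ≈ 3303.99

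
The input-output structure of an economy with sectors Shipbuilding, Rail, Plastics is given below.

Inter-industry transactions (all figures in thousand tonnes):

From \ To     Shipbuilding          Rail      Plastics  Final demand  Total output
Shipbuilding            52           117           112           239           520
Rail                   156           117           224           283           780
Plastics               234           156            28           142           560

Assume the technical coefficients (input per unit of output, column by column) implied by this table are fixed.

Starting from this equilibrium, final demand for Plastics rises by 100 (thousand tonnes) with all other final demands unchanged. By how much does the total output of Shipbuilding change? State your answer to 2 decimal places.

Technical coefficients a_ij = z_ij / X_j:
  a_11 = 52/520 = 0.10, a_21 = 156/520 = 0.30, a_31 = 234/520 = 0.45
  a_12 = 117/780 = 0.15, a_22 = 117/780 = 0.15, a_32 = 156/780 = 0.20
  a_13 = 112/560 = 0.20, a_23 = 224/560 = 0.40, a_33 = 28/560 = 0.05
I − A =
  [   0.90    -0.15    -0.20]
  [  -0.30     0.85    -0.40]
  [  -0.45    -0.20     0.95]
Cofactors of I−A, C_ij = (−1)^(i+j)·(minor ij) (rows/columns in the sector order above):
  C_11 = (0.85)(0.95) − (-0.40)(-0.20) = 0.7275
  C_12 = −[(-0.30)(0.95) − (-0.40)(-0.45)] = 0.4650
  C_13 = (-0.30)(-0.20) − (0.85)(-0.45) = 0.4425
  C_21 = −[(-0.15)(0.95) − (-0.20)(-0.20)] = 0.1825
  C_22 = (0.90)(0.95) − (-0.20)(-0.45) = 0.7650
  C_23 = −[(0.90)(-0.20) − (-0.15)(-0.45)] = 0.2475
  C_31 = (-0.15)(-0.40) − (-0.20)(0.85) = 0.2300
  C_32 = −[(0.90)(-0.40) − (-0.20)(-0.30)] = 0.4200
  C_33 = (0.90)(0.85) − (-0.15)(-0.30) = 0.7200
det(I−A) = Σ_j (I−A)_1j·C_1j = (0.90)(0.7275) + (-0.15)(0.4650) + (-0.20)(0.4425) = 0.4965
adj(I−A) = Cᵀ =
  [ 0.7275   0.1825   0.2300]
  [ 0.4650   0.7650   0.4200]
  [ 0.4425   0.2475   0.7200]
(I − A)⁻¹ = adj(I−A) / det(I−A) ≈
  [   1.4653     0.3676     0.4632]
  [   0.9366     1.5408     0.8459]
  [   0.8912     0.4985     1.4502]
Δx = (I − A)⁻¹ Δd with Δd having +100 in the Plastics component and 0 elsewhere.
So Δx_1 = L_13 · (+100), where L_13 = adj(I−A)_13 / det(I−A) = 0.2300 / 0.4965.
Δx_1 = 0.2300 × (+100) / 0.4965 = 23.00 / 0.4965 ≈ 46.32.

Δx_1 = 46.32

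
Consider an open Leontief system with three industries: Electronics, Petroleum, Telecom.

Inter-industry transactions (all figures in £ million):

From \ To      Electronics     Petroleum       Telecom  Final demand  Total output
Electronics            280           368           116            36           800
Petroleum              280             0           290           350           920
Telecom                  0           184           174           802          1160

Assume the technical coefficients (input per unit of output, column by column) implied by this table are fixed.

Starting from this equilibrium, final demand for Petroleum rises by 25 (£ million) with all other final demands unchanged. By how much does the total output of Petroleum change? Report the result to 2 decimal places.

Technical coefficients a_ij = z_ij / X_j:
  a_EE = 280/800 = 0.35, a_PE = 280/800 = 0.35, a_TE = 0/800 = 0.00
  a_EP = 368/920 = 0.40, a_PP = 0/920 = 0.00, a_TP = 184/920 = 0.20
  a_ET = 116/1160 = 0.10, a_PT = 290/1160 = 0.25, a_TT = 174/1160 = 0.15
I − A =
  [   0.65    -0.40    -0.10]
  [  -0.35     1.00    -0.25]
  [   0.00    -0.20     0.85]
Cofactors of I−A, C_ij = (−1)^(i+j)·(minor ij) (rows/columns in the sector order above):
  C_11 = (1.00)(0.85) − (-0.25)(-0.20) = 0.8000
  C_12 = −[(-0.35)(0.85) − (-0.25)(0.00)] = 0.2975
  C_13 = (-0.35)(-0.20) − (1.00)(0.00) = 0.0700
  C_21 = −[(-0.40)(0.85) − (-0.10)(-0.20)] = 0.3600
  C_22 = (0.65)(0.85) − (-0.10)(0.00) = 0.5525
  C_23 = −[(0.65)(-0.20) − (-0.40)(0.00)] = 0.1300
  C_31 = (-0.40)(-0.25) − (-0.10)(1.00) = 0.2000
  C_32 = −[(0.65)(-0.25) − (-0.10)(-0.35)] = 0.1975
  C_33 = (0.65)(1.00) − (-0.40)(-0.35) = 0.5100
det(I−A) = Σ_j (I−A)_1j·C_1j = (0.65)(0.8000) + (-0.40)(0.2975) + (-0.10)(0.0700) = 0.3940
adj(I−A) = Cᵀ =
  [ 0.8000   0.3600   0.2000]
  [ 0.2975   0.5525   0.1975]
  [ 0.0700   0.1300   0.5100]
(I − A)⁻¹ = adj(I−A) / det(I−A) ≈
  [   2.0305     0.9137     0.5076]
  [   0.7551     1.4023     0.5013]
  [   0.1777     0.3299     1.2944]
Δx = (I − A)⁻¹ Δd with Δd having +25 in the Petroleum component and 0 elsewhere.
So Δx_P = L_PP · (+25), where L_PP = adj(I−A)_PP / det(I−A) = 0.5525 / 0.3940.
Δx_P = 0.5525 × (+25) / 0.3940 = 13.8125 / 0.3940 ≈ 35.06.

Δx_P = 35.06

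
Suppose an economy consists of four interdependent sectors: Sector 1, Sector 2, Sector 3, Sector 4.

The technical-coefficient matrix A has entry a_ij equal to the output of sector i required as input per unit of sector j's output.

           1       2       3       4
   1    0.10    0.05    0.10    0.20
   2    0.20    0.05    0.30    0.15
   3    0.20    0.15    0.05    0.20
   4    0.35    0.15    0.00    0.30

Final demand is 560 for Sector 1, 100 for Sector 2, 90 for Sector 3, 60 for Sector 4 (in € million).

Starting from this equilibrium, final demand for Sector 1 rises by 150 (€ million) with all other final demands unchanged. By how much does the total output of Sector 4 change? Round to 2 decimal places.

Δx_4 = 123.50

I − A =
  [   0.90    -0.05    -0.10    -0.20]
  [  -0.20     0.95    -0.30    -0.15]
  [  -0.20    -0.15     0.95    -0.20]
  [  -0.35    -0.15     0.00     0.70]
Compute the cofactors C_ij = (−1)^(i+j)·(3×3 minor ij) of I−A; the adjugate is their transpose:
adj(I−A) = Cᵀ =
  [ 0.569875   0.075250   0.083750   0.202875]
  [ 0.245875   0.511000   0.187250   0.233250]
  [ 0.229875   0.127500   0.496125   0.234750]
  [ 0.337625   0.147125   0.082000   0.737250]
det(I−A) = Σ_j (I−A)_1j·C_1j = (0.90)(0.569875) + (-0.05)(0.245875) + (-0.10)(0.229875) + (-0.20)(0.337625) = 0.41008125
(I − A)⁻¹ = adj(I−A) / det(I−A) ≈
  [   1.3897     0.1835     0.2042     0.4947]
  [   0.5996     1.2461     0.4566     0.5688]
  [   0.5606     0.3109     1.2098     0.5724]
  [   0.8233     0.3588     0.2000     1.7978]
Δx = (I − A)⁻¹ Δd with Δd having +150 in the Sector 1 component and 0 elsewhere.
So Δx_4 = L_41 · (+150), where L_41 = adj(I−A)_41 / det(I−A) = 0.337625 / 0.41008125.
Δx_4 = 0.337625 × (+150) / 0.41008125 = 50.64375 / 0.41008125 ≈ 123.50.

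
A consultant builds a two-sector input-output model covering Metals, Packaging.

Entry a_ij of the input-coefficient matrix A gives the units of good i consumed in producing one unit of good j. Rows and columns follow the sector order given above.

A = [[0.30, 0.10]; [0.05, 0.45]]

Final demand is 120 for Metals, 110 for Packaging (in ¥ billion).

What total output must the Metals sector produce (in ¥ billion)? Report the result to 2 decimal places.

I − A =
  [   0.70    -0.10]
  [  -0.05     0.55]
det(I−A) = (0.70)(0.55) − (-0.10)(-0.05) = 0.3800
adj(I−A) = [[0.55, 0.10], [0.05, 0.70]]
(I − A)⁻¹ = adj(I−A) / det(I−A) ≈
  [   1.4474     0.2632]
  [   0.1316     1.8421]
x = (I − A)⁻¹ d = adj(I−A)·d / det(I−A), with det(I−A) = 0.3800:
  x_M = (0.55·120 + 0.10·110) / 0.3800 = 77.00 / 0.3800 ≈ 202.63
  x_P = (0.05·120 + 0.70·110) / 0.3800 = 83.00 / 0.3800 ≈ 218.42

x_M = 202.63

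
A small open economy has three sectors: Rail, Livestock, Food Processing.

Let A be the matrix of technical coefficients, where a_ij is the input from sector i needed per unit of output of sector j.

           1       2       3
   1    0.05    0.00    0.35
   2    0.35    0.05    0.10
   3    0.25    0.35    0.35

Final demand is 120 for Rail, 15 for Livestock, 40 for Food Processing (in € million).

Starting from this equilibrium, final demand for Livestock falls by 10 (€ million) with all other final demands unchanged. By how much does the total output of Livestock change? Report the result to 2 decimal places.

I − A =
  [   0.95     0.00    -0.35]
  [  -0.35     0.95    -0.10]
  [  -0.25    -0.35     0.65]
Cofactors of I−A, C_ij = (−1)^(i+j)·(minor ij) (rows/columns in the sector order above):
  C_11 = (0.95)(0.65) − (-0.10)(-0.35) = 0.5825
  C_12 = −[(-0.35)(0.65) − (-0.10)(-0.25)] = 0.2525
  C_13 = (-0.35)(-0.35) − (0.95)(-0.25) = 0.3600
  C_21 = −[(0.00)(0.65) − (-0.35)(-0.35)] = 0.1225
  C_22 = (0.95)(0.65) − (-0.35)(-0.25) = 0.5300
  C_23 = −[(0.95)(-0.35) − (0.00)(-0.25)] = 0.3325
  C_31 = (0.00)(-0.10) − (-0.35)(0.95) = 0.3325
  C_32 = −[(0.95)(-0.10) − (-0.35)(-0.35)] = 0.2175
  C_33 = (0.95)(0.95) − (0.00)(-0.35) = 0.9025
det(I−A) = Σ_j (I−A)_1j·C_1j = (0.95)(0.5825) + (0.00)(0.2525) + (-0.35)(0.3600) = 0.427375
adj(I−A) = Cᵀ =
  [ 0.5825   0.1225   0.3325]
  [ 0.2525   0.5300   0.2175]
  [ 0.3600   0.3325   0.9025]
(I − A)⁻¹ = adj(I−A) / det(I−A) ≈
  [   1.3630     0.2866     0.7780]
  [   0.5908     1.2401     0.5089]
  [   0.8424     0.7780     2.1117]
Δx = (I − A)⁻¹ Δd with Δd having -10 in the Livestock component and 0 elsewhere.
So Δx_2 = L_22 · (-10), where L_22 = adj(I−A)_22 / det(I−A) = 0.5300 / 0.427375.
Δx_2 = 0.5300 × (-10) / 0.427375 = -5.30 / 0.427375 ≈ -12.40.

Δx_2 = -12.40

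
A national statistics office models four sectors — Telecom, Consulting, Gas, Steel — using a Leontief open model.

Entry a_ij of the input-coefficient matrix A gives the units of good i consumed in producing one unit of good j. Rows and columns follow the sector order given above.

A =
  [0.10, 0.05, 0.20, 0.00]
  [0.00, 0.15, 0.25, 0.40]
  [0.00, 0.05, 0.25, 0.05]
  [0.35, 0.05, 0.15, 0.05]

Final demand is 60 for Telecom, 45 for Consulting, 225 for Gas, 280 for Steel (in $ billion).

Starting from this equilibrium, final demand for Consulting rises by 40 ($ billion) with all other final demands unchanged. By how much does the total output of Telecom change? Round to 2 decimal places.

I − A =
  [   0.90    -0.05    -0.20     0.00]
  [   0.00     0.85    -0.25    -0.40]
  [   0.00    -0.05     0.75    -0.05]
  [  -0.35    -0.05    -0.15     0.95]
Compute the cofactors C_ij = (−1)^(i+j)·(3×3 minor ij) of I−A; the adjugate is their transpose:
adj(I−A) = Cᵀ =
  [ 0.568750   0.045250   0.172375   0.028125]
  [ 0.109375   0.631000   0.295750   0.281250]
  [ 0.021875   0.045875   0.701750   0.056250]
  [ 0.218750   0.057125   0.189875   0.562500]
det(I−A) = Σ_j (I−A)_1j·C_1j = (0.90)(0.568750) + (-0.05)(0.109375) + (-0.20)(0.021875) + (0.00)(0.218750) = 0.50203125
(I − A)⁻¹ = adj(I−A) / det(I−A) ≈
  [   1.1329     0.0901     0.3434     0.0560]
  [   0.2179     1.2569     0.5891     0.5602]
  [   0.0436     0.0914     1.3978     0.1120]
  [   0.4357     0.1138     0.3782     1.1204]
Δx = (I − A)⁻¹ Δd with Δd having +40 in the Consulting component and 0 elsewhere.
So Δx_T = L_TC · (+40), where L_TC = adj(I−A)_TC / det(I−A) = 0.045250 / 0.50203125.
Δx_T = 0.045250 × (+40) / 0.50203125 = 1.81 / 0.50203125 ≈ 3.61.

Δx_T = 3.61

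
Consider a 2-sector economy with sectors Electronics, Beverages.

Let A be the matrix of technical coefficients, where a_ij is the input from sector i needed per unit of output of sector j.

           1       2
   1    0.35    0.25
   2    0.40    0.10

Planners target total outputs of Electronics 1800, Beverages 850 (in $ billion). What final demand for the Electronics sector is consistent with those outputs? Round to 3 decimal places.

I − A =
  [   0.65    -0.25]
  [  -0.40     0.90]
d = (I − A) x:
  d_1 = (+0.65)·1800 + (-0.25)·850 = 957.500
  d_2 = (-0.40)·1800 + (+0.90)·850 = 45.000

d_1 = 957.500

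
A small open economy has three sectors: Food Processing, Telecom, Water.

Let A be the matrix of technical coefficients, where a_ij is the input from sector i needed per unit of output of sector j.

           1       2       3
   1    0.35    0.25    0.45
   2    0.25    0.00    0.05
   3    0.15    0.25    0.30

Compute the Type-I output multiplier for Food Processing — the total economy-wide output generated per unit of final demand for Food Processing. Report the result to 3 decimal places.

I − A =
  [   0.65    -0.25    -0.45]
  [  -0.25     1.00    -0.05]
  [  -0.15    -0.25     0.70]
Cofactors of I−A, C_ij = (−1)^(i+j)·(minor ij) (rows/columns in the sector order above):
  C_11 = (1.00)(0.70) − (-0.05)(-0.25) = 0.6875
  C_12 = −[(-0.25)(0.70) − (-0.05)(-0.15)] = 0.1825
  C_13 = (-0.25)(-0.25) − (1.00)(-0.15) = 0.2125
  C_21 = −[(-0.25)(0.70) − (-0.45)(-0.25)] = 0.2875
  C_22 = (0.65)(0.70) − (-0.45)(-0.15) = 0.3875
  C_23 = −[(0.65)(-0.25) − (-0.25)(-0.15)] = 0.2000
  C_31 = (-0.25)(-0.05) − (-0.45)(1.00) = 0.4625
  C_32 = −[(0.65)(-0.05) − (-0.45)(-0.25)] = 0.1450
  C_33 = (0.65)(1.00) − (-0.25)(-0.25) = 0.5875
det(I−A) = Σ_j (I−A)_1j·C_1j = (0.65)(0.6875) + (-0.25)(0.1825) + (-0.45)(0.2125) = 0.305625
adj(I−A) = Cᵀ =
  [ 0.6875   0.2875   0.4625]
  [ 0.1825   0.3875   0.1450]
  [ 0.2125   0.2000   0.5875]
(I − A)⁻¹ = adj(I−A) / det(I−A) ≈
  [   2.2495     0.9407     1.5133]
  [   0.5971     1.2679     0.4744]
  [   0.6953     0.6544     1.9223]
The output multiplier for sector j is the column-j sum of the Leontief inverse (I − A)⁻¹ = adj(I−A) / det(I−A).
Column 1 of adj(I−A): (0.6875, 0.1825, 0.2125); det(I−A) = 0.305625.
m_1 = (0.6875 + 0.1825 + 0.2125) / 0.305625 = 1.0825 / 0.305625 ≈ 3.542.

m_1 = 3.542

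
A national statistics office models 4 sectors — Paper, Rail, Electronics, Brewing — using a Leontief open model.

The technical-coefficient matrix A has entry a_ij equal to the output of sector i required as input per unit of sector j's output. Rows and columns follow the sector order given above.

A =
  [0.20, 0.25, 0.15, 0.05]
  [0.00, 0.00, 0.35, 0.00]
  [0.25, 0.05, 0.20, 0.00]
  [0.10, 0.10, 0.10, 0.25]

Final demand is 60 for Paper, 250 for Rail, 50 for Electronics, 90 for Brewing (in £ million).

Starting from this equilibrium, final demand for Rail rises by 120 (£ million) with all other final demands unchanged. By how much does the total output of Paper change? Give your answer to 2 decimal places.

I − A =
  [   0.80    -0.25    -0.15    -0.05]
  [   0.00     1.00    -0.35     0.00]
  [  -0.25    -0.05     0.80     0.00]
  [  -0.10    -0.10    -0.10     0.75]
Compute the cofactors C_ij = (−1)^(i+j)·(3×3 minor ij) of I−A; the adjugate is their transpose:
adj(I−A) = Cᵀ =
  [ 0.586875   0.159875   0.184875   0.039125]
  [ 0.065625   0.446625   0.208250   0.004375]
  [ 0.187500   0.077875   0.595000   0.012500]
  [ 0.112000   0.091250   0.131750   0.566625]
det(I−A) = Σ_j (I−A)_1j·C_1j = (0.80)(0.586875) + (-0.25)(0.065625) + (-0.15)(0.187500) + (-0.05)(0.112000) = 0.41936875
(I − A)⁻¹ = adj(I−A) / det(I−A) ≈
  [   1.3994     0.3812     0.4408     0.0933]
  [   0.1565     1.0650     0.4966     0.0104]
  [   0.4471     0.1857     1.4188     0.0298]
  [   0.2671     0.2176     0.3142     1.3511]
Δx = (I − A)⁻¹ Δd with Δd having +120 in the Rail component and 0 elsewhere.
So Δx_1 = L_12 · (+120), where L_12 = adj(I−A)_12 / det(I−A) = 0.159875 / 0.41936875.
Δx_1 = 0.159875 × (+120) / 0.41936875 = 19.185 / 0.41936875 ≈ 45.75.

Δx_1 = 45.75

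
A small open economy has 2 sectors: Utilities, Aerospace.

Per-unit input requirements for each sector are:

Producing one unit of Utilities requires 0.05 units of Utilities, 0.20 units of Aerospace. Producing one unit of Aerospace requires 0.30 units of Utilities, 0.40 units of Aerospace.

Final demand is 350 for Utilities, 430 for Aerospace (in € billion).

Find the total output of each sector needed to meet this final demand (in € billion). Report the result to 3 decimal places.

x_1 = 664.706, x_2 = 938.235

I − A =
  [   0.95    -0.30]
  [  -0.20     0.60]
det(I−A) = (0.95)(0.60) − (-0.30)(-0.20) = 0.5100
adj(I−A) = [[0.60, 0.30], [0.20, 0.95]]
(I − A)⁻¹ = adj(I−A) / det(I−A) ≈
  [   1.1765     0.5882]
  [   0.3922     1.8627]
x = (I − A)⁻¹ d = adj(I−A)·d / det(I−A), with det(I−A) = 0.5100:
  x_1 = (0.60·350 + 0.30·430) / 0.5100 = 339.00 / 0.5100 ≈ 664.706
  x_2 = (0.20·350 + 0.95·430) / 0.5100 = 478.50 / 0.5100 ≈ 938.235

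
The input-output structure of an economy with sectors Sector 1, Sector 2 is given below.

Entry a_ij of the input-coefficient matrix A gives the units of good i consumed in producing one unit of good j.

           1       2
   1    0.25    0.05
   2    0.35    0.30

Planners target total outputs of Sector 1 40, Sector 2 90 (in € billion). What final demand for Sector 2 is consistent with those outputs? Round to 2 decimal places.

d_2 = 49.00

I − A =
  [   0.75    -0.05]
  [  -0.35     0.70]
d = (I − A) x:
  d_1 = (+0.75)·40 + (-0.05)·90 = 25.50
  d_2 = (-0.35)·40 + (+0.70)·90 = 49.00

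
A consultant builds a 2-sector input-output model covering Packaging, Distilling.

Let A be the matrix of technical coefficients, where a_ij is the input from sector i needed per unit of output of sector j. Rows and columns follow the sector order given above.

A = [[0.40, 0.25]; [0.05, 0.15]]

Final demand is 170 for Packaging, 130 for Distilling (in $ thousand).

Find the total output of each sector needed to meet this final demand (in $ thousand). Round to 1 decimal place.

I − A =
  [   0.60    -0.25]
  [  -0.05     0.85]
det(I−A) = (0.60)(0.85) − (-0.25)(-0.05) = 0.4975
adj(I−A) = [[0.85, 0.25], [0.05, 0.60]]
(I − A)⁻¹ = adj(I−A) / det(I−A) ≈
  [   1.7085     0.5025]
  [   0.1005     1.2060]
x = (I − A)⁻¹ d = adj(I−A)·d / det(I−A), with det(I−A) = 0.4975:
  x_1 = (0.85·170 + 0.25·130) / 0.4975 = 177.00 / 0.4975 ≈ 355.8
  x_2 = (0.05·170 + 0.60·130) / 0.4975 = 86.50 / 0.4975 ≈ 173.9

x_1 = 355.8, x_2 = 173.9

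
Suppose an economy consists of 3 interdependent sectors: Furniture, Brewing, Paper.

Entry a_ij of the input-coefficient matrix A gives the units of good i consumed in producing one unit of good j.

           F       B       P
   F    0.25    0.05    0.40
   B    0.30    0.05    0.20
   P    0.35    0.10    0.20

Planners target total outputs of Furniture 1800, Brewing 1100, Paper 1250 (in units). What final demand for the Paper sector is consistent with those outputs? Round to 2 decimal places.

d_P = 260.00

I − A =
  [   0.75    -0.05    -0.40]
  [  -0.30     0.95    -0.20]
  [  -0.35    -0.10     0.80]
d = (I − A) x:
  d_F = (+0.75)·1800 + (-0.05)·1100 + (-0.40)·1250 = 795.00
  d_B = (-0.30)·1800 + (+0.95)·1100 + (-0.20)·1250 = 255.00
  d_P = (-0.35)·1800 + (-0.10)·1100 + (+0.80)·1250 = 260.00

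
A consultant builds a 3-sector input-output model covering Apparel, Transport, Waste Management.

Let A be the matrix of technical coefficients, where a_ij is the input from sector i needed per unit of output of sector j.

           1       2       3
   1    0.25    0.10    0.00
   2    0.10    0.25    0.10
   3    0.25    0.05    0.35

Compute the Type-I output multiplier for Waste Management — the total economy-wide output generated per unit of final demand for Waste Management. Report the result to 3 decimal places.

I − A =
  [   0.75    -0.10     0.00]
  [  -0.10     0.75    -0.10]
  [  -0.25    -0.05     0.65]
Cofactors of I−A, C_ij = (−1)^(i+j)·(minor ij) (rows/columns in the sector order above):
  C_11 = (0.75)(0.65) − (-0.10)(-0.05) = 0.4825
  C_12 = −[(-0.10)(0.65) − (-0.10)(-0.25)] = 0.0900
  C_13 = (-0.10)(-0.05) − (0.75)(-0.25) = 0.1925
  C_21 = −[(-0.10)(0.65) − (0.00)(-0.05)] = 0.0650
  C_22 = (0.75)(0.65) − (0.00)(-0.25) = 0.4875
  C_23 = −[(0.75)(-0.05) − (-0.10)(-0.25)] = 0.0625
  C_31 = (-0.10)(-0.10) − (0.00)(0.75) = 0.0100
  C_32 = −[(0.75)(-0.10) − (0.00)(-0.10)] = 0.0750
  C_33 = (0.75)(0.75) − (-0.10)(-0.10) = 0.5525
det(I−A) = Σ_j (I−A)_1j·C_1j = (0.75)(0.4825) + (-0.10)(0.0900) + (0.00)(0.1925) = 0.352875
adj(I−A) = Cᵀ =
  [ 0.4825   0.0650   0.0100]
  [ 0.0900   0.4875   0.0750]
  [ 0.1925   0.0625   0.5525]
(I − A)⁻¹ = adj(I−A) / det(I−A) ≈
  [   1.3673     0.1842     0.0283]
  [   0.2550     1.3815     0.2125]
  [   0.5455     0.1771     1.5657]
The output multiplier for sector j is the column-j sum of the Leontief inverse (I − A)⁻¹ = adj(I−A) / det(I−A).
Column 3 of adj(I−A): (0.0100, 0.0750, 0.5525); det(I−A) = 0.352875.
m_3 = (0.0100 + 0.0750 + 0.5525) / 0.352875 = 0.6375 / 0.352875 ≈ 1.807.

m_3 = 1.807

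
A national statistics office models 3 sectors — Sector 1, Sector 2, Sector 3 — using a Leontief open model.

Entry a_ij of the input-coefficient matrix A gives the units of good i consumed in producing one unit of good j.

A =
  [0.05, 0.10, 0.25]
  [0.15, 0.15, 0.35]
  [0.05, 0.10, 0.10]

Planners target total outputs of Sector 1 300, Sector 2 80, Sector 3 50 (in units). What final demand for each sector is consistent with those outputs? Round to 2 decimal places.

d_1 = 264.50, d_2 = 5.50, d_3 = 22.00

I − A =
  [   0.95    -0.10    -0.25]
  [  -0.15     0.85    -0.35]
  [  -0.05    -0.10     0.90]
d = (I − A) x:
  d_1 = (+0.95)·300 + (-0.10)·80 + (-0.25)·50 = 264.50
  d_2 = (-0.15)·300 + (+0.85)·80 + (-0.35)·50 = 5.50
  d_3 = (-0.05)·300 + (-0.10)·80 + (+0.90)·50 = 22.00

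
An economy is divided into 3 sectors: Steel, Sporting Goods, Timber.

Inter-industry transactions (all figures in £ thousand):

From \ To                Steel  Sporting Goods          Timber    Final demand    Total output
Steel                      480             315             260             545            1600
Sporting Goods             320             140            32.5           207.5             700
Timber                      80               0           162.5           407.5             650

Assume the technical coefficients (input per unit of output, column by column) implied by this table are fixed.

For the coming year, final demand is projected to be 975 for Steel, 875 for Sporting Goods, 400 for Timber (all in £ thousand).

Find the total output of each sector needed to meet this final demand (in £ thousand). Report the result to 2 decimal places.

Technical coefficients a_ij = z_ij / X_j:
  a_11 = 480/1600 = 0.30, a_21 = 320/1600 = 0.20, a_31 = 80/1600 = 0.05
  a_12 = 315/700 = 0.45, a_22 = 140/700 = 0.20, a_32 = 0/700 = 0.00
  a_13 = 260/650 = 0.40, a_23 = 32.5/650 = 0.05, a_33 = 162.5/650 = 0.25
I − A =
  [   0.70    -0.45    -0.40]
  [  -0.20     0.80    -0.05]
  [  -0.05     0.00     0.75]
Cofactors of I−A, C_ij = (−1)^(i+j)·(minor ij) (rows/columns in the sector order above):
  C_11 = (0.80)(0.75) − (-0.05)(0.00) = 0.6000
  C_12 = −[(-0.20)(0.75) − (-0.05)(-0.05)] = 0.1525
  C_13 = (-0.20)(0.00) − (0.80)(-0.05) = 0.0400
  C_21 = −[(-0.45)(0.75) − (-0.40)(0.00)] = 0.3375
  C_22 = (0.70)(0.75) − (-0.40)(-0.05) = 0.5050
  C_23 = −[(0.70)(0.00) − (-0.45)(-0.05)] = 0.0225
  C_31 = (-0.45)(-0.05) − (-0.40)(0.80) = 0.3425
  C_32 = −[(0.70)(-0.05) − (-0.40)(-0.20)] = 0.1150
  C_33 = (0.70)(0.80) − (-0.45)(-0.20) = 0.4700
det(I−A) = Σ_j (I−A)_1j·C_1j = (0.70)(0.6000) + (-0.45)(0.1525) + (-0.40)(0.0400) = 0.335375
adj(I−A) = Cᵀ =
  [ 0.6000   0.3375   0.3425]
  [ 0.1525   0.5050   0.1150]
  [ 0.0400   0.0225   0.4700]
(I − A)⁻¹ = adj(I−A) / det(I−A) ≈
  [   1.7890     1.0063     1.0212]
  [   0.4547     1.5058     0.3429]
  [   0.1193     0.0671     1.4014]
x = (I − A)⁻¹ d = adj(I−A)·d / det(I−A), with det(I−A) = 0.335375:
  x_1 = (0.6000·975 + 0.3375·875 + 0.3425·400) / 0.335375 = 1017.3125 / 0.335375 ≈ 3033.36
  x_2 = (0.1525·975 + 0.5050·875 + 0.1150·400) / 0.335375 = 636.5625 / 0.335375 ≈ 1898.06
  x_3 = (0.0400·975 + 0.0225·875 + 0.4700·400) / 0.335375 = 246.6875 / 0.335375 ≈ 735.56

x_1 = 3033.36, x_2 = 1898.06, x_3 = 735.56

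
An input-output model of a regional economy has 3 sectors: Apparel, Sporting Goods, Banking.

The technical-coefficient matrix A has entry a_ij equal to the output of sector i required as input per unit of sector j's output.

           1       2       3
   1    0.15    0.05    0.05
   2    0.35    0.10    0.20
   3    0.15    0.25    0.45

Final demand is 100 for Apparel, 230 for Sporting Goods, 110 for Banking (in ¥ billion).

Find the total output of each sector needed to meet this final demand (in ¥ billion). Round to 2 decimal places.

I − A =
  [   0.85    -0.05    -0.05]
  [  -0.35     0.90    -0.20]
  [  -0.15    -0.25     0.55]
Cofactors of I−A, C_ij = (−1)^(i+j)·(minor ij) (rows/columns in the sector order above):
  C_11 = (0.90)(0.55) − (-0.20)(-0.25) = 0.4450
  C_12 = −[(-0.35)(0.55) − (-0.20)(-0.15)] = 0.2225
  C_13 = (-0.35)(-0.25) − (0.90)(-0.15) = 0.2225
  C_21 = −[(-0.05)(0.55) − (-0.05)(-0.25)] = 0.0400
  C_22 = (0.85)(0.55) − (-0.05)(-0.15) = 0.4600
  C_23 = −[(0.85)(-0.25) − (-0.05)(-0.15)] = 0.2200
  C_31 = (-0.05)(-0.20) − (-0.05)(0.90) = 0.0550
  C_32 = −[(0.85)(-0.20) − (-0.05)(-0.35)] = 0.1875
  C_33 = (0.85)(0.90) − (-0.05)(-0.35) = 0.7475
det(I−A) = Σ_j (I−A)_1j·C_1j = (0.85)(0.4450) + (-0.05)(0.2225) + (-0.05)(0.2225) = 0.3560
adj(I−A) = Cᵀ =
  [ 0.4450   0.0400   0.0550]
  [ 0.2225   0.4600   0.1875]
  [ 0.2225   0.2200   0.7475]
(I − A)⁻¹ = adj(I−A) / det(I−A) ≈
  [   1.2500     0.1124     0.1545]
  [   0.6250     1.2921     0.5267]
  [   0.6250     0.6180     2.0997]
x = (I − A)⁻¹ d = adj(I−A)·d / det(I−A), with det(I−A) = 0.3560:
  x_1 = (0.4450·100 + 0.0400·230 + 0.0550·110) / 0.3560 = 59.75 / 0.3560 ≈ 167.84
  x_2 = (0.2225·100 + 0.4600·230 + 0.1875·110) / 0.3560 = 148.675 / 0.3560 ≈ 417.63
  x_3 = (0.2225·100 + 0.2200·230 + 0.7475·110) / 0.3560 = 155.075 / 0.3560 ≈ 435.60

x_1 = 167.84, x_2 = 417.63, x_3 = 435.60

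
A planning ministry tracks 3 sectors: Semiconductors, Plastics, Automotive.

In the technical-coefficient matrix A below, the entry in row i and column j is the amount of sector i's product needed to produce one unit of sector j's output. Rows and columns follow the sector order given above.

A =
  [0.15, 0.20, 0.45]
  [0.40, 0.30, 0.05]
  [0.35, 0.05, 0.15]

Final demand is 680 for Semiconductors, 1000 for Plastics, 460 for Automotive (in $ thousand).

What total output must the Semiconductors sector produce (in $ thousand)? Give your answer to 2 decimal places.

x_1 = 2380.82

I − A =
  [   0.85    -0.20    -0.45]
  [  -0.40     0.70    -0.05]
  [  -0.35    -0.05     0.85]
Cofactors of I−A, C_ij = (−1)^(i+j)·(minor ij) (rows/columns in the sector order above):
  C_11 = (0.70)(0.85) − (-0.05)(-0.05) = 0.5925
  C_12 = −[(-0.40)(0.85) − (-0.05)(-0.35)] = 0.3575
  C_13 = (-0.40)(-0.05) − (0.70)(-0.35) = 0.2650
  C_21 = −[(-0.20)(0.85) − (-0.45)(-0.05)] = 0.1925
  C_22 = (0.85)(0.85) − (-0.45)(-0.35) = 0.5650
  C_23 = −[(0.85)(-0.05) − (-0.20)(-0.35)] = 0.1125
  C_31 = (-0.20)(-0.05) − (-0.45)(0.70) = 0.3250
  C_32 = −[(0.85)(-0.05) − (-0.45)(-0.40)] = 0.2225
  C_33 = (0.85)(0.70) − (-0.20)(-0.40) = 0.5150
det(I−A) = Σ_j (I−A)_1j·C_1j = (0.85)(0.5925) + (-0.20)(0.3575) + (-0.45)(0.2650) = 0.312875
adj(I−A) = Cᵀ =
  [ 0.5925   0.1925   0.3250]
  [ 0.3575   0.5650   0.2225]
  [ 0.2650   0.1125   0.5150]
(I − A)⁻¹ = adj(I−A) / det(I−A) ≈
  [   1.8937     0.6153     1.0388]
  [   1.1426     1.8058     0.7111]
  [   0.8470     0.3596     1.6460]
x = (I − A)⁻¹ d = adj(I−A)·d / det(I−A), with det(I−A) = 0.312875:
  x_1 = (0.5925·680 + 0.1925·1000 + 0.3250·460) / 0.312875 = 744.90 / 0.312875 ≈ 2380.82
  x_2 = (0.3575·680 + 0.5650·1000 + 0.2225·460) / 0.312875 = 910.45 / 0.312875 ≈ 2909.95
  x_3 = (0.2650·680 + 0.1125·1000 + 0.5150·460) / 0.312875 = 529.60 / 0.312875 ≈ 1692.69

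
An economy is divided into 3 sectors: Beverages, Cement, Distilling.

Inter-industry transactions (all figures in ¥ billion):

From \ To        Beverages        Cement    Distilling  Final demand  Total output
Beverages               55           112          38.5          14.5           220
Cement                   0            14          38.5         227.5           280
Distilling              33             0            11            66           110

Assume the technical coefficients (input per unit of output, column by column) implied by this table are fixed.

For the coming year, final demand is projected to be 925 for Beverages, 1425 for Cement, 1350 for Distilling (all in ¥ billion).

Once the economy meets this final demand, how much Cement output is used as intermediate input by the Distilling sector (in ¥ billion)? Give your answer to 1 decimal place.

z_CD = 723.6

Technical coefficients a_ij = z_ij / X_j:
  a_BB = 55/220 = 0.25, a_CB = 0/220 = 0.00, a_DB = 33/220 = 0.15
  a_BC = 112/280 = 0.40, a_CC = 14/280 = 0.05, a_DC = 0/280 = 0.00
  a_BD = 38.5/110 = 0.35, a_CD = 38.5/110 = 0.35, a_DD = 11/110 = 0.10
I − A =
  [   0.75    -0.40    -0.35]
  [   0.00     0.95    -0.35]
  [  -0.15     0.00     0.90]
Cofactors of I−A, C_ij = (−1)^(i+j)·(minor ij) (rows/columns in the sector order above):
  C_11 = (0.95)(0.90) − (-0.35)(0.00) = 0.8550
  C_12 = −[(0.00)(0.90) − (-0.35)(-0.15)] = 0.0525
  C_13 = (0.00)(0.00) − (0.95)(-0.15) = 0.1425
  C_21 = −[(-0.40)(0.90) − (-0.35)(0.00)] = 0.3600
  C_22 = (0.75)(0.90) − (-0.35)(-0.15) = 0.6225
  C_23 = −[(0.75)(0.00) − (-0.40)(-0.15)] = 0.0600
  C_31 = (-0.40)(-0.35) − (-0.35)(0.95) = 0.4725
  C_32 = −[(0.75)(-0.35) − (-0.35)(0.00)] = 0.2625
  C_33 = (0.75)(0.95) − (-0.40)(0.00) = 0.7125
det(I−A) = Σ_j (I−A)_1j·C_1j = (0.75)(0.8550) + (-0.40)(0.0525) + (-0.35)(0.1425) = 0.570375
adj(I−A) = Cᵀ =
  [ 0.8550   0.3600   0.4725]
  [ 0.0525   0.6225   0.2625]
  [ 0.1425   0.0600   0.7125]
(I − A)⁻¹ = adj(I−A) / det(I−A) ≈
  [   1.4990     0.6312     0.8284]
  [   0.0920     1.0914     0.4602]
  [   0.2498     0.1052     1.2492]
First solve x = (I − A)⁻¹ d = adj(I−A)·d / det(I−A); in particular x_D = (0.1425·925 + 0.0600·1425 + 0.7125·1350) / 0.570375 = 1179.1875 / 0.570375 ≈ 2067.390.
Intermediate flow from C to D: z_CD = a_CD · x_D = 0.35 × 1179.1875 / 0.570375 = 412.715625 / 0.570375 ≈ 723.6.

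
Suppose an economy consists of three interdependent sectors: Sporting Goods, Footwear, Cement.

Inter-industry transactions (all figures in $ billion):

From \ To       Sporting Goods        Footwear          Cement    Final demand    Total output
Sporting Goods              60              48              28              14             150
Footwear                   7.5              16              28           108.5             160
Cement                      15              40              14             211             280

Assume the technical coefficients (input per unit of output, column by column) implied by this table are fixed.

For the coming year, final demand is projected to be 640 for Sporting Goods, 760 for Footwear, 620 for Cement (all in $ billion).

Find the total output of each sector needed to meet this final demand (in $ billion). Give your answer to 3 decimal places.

x_1 = 1787.885, x_2 = 1068.438, x_3 = 1121.998

Technical coefficients a_ij = z_ij / X_j:
  a_11 = 60/150 = 0.40, a_21 = 7.5/150 = 0.05, a_31 = 15/150 = 0.10
  a_12 = 48/160 = 0.30, a_22 = 16/160 = 0.10, a_32 = 40/160 = 0.25
  a_13 = 28/280 = 0.10, a_23 = 28/280 = 0.10, a_33 = 14/280 = 0.05
I − A =
  [   0.60    -0.30    -0.10]
  [  -0.05     0.90    -0.10]
  [  -0.10    -0.25     0.95]
Cofactors of I−A, C_ij = (−1)^(i+j)·(minor ij) (rows/columns in the sector order above):
  C_11 = (0.90)(0.95) − (-0.10)(-0.25) = 0.8300
  C_12 = −[(-0.05)(0.95) − (-0.10)(-0.10)] = 0.0575
  C_13 = (-0.05)(-0.25) − (0.90)(-0.10) = 0.1025
  C_21 = −[(-0.30)(0.95) − (-0.10)(-0.25)] = 0.3100
  C_22 = (0.60)(0.95) − (-0.10)(-0.10) = 0.5600
  C_23 = −[(0.60)(-0.25) − (-0.30)(-0.10)] = 0.1800
  C_31 = (-0.30)(-0.10) − (-0.10)(0.90) = 0.1200
  C_32 = −[(0.60)(-0.10) − (-0.10)(-0.05)] = 0.0650
  C_33 = (0.60)(0.90) − (-0.30)(-0.05) = 0.5250
det(I−A) = Σ_j (I−A)_1j·C_1j = (0.60)(0.8300) + (-0.30)(0.0575) + (-0.10)(0.1025) = 0.4705
adj(I−A) = Cᵀ =
  [ 0.8300   0.3100   0.1200]
  [ 0.0575   0.5600   0.0650]
  [ 0.1025   0.1800   0.5250]
(I − A)⁻¹ = adj(I−A) / det(I−A) ≈
  [   1.7641     0.6589     0.2550]
  [   0.1222     1.1902     0.1382]
  [   0.2179     0.3826     1.1158]
x = (I − A)⁻¹ d = adj(I−A)·d / det(I−A), with det(I−A) = 0.4705:
  x_1 = (0.8300·640 + 0.3100·760 + 0.1200·620) / 0.4705 = 841.20 / 0.4705 ≈ 1787.885
  x_2 = (0.0575·640 + 0.5600·760 + 0.0650·620) / 0.4705 = 502.70 / 0.4705 ≈ 1068.438
  x_3 = (0.1025·640 + 0.1800·760 + 0.5250·620) / 0.4705 = 527.90 / 0.4705 ≈ 1121.998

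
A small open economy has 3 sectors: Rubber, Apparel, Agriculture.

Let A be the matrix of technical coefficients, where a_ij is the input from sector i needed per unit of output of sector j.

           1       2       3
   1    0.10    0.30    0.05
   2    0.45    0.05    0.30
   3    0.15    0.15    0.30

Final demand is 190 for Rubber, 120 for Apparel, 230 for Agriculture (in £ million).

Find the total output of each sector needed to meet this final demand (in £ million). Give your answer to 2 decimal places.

I − A =
  [   0.90    -0.30    -0.05]
  [  -0.45     0.95    -0.30]
  [  -0.15    -0.15     0.70]
Cofactors of I−A, C_ij = (−1)^(i+j)·(minor ij) (rows/columns in the sector order above):
  C_11 = (0.95)(0.70) − (-0.30)(-0.15) = 0.6200
  C_12 = −[(-0.45)(0.70) − (-0.30)(-0.15)] = 0.3600
  C_13 = (-0.45)(-0.15) − (0.95)(-0.15) = 0.2100
  C_21 = −[(-0.30)(0.70) − (-0.05)(-0.15)] = 0.2175
  C_22 = (0.90)(0.70) − (-0.05)(-0.15) = 0.6225
  C_23 = −[(0.90)(-0.15) − (-0.30)(-0.15)] = 0.1800
  C_31 = (-0.30)(-0.30) − (-0.05)(0.95) = 0.1375
  C_32 = −[(0.90)(-0.30) − (-0.05)(-0.45)] = 0.2925
  C_33 = (0.90)(0.95) − (-0.30)(-0.45) = 0.7200
det(I−A) = Σ_j (I−A)_1j·C_1j = (0.90)(0.6200) + (-0.30)(0.3600) + (-0.05)(0.2100) = 0.4395
adj(I−A) = Cᵀ =
  [ 0.6200   0.2175   0.1375]
  [ 0.3600   0.6225   0.2925]
  [ 0.2100   0.1800   0.7200]
(I − A)⁻¹ = adj(I−A) / det(I−A) ≈
  [   1.4107     0.4949     0.3129]
  [   0.8191     1.4164     0.6655]
  [   0.4778     0.4096     1.6382]
x = (I − A)⁻¹ d = adj(I−A)·d / det(I−A), with det(I−A) = 0.4395:
  x_1 = (0.6200·190 + 0.2175·120 + 0.1375·230) / 0.4395 = 175.525 / 0.4395 ≈ 399.37
  x_2 = (0.3600·190 + 0.6225·120 + 0.2925·230) / 0.4395 = 210.375 / 0.4395 ≈ 478.67
  x_3 = (0.2100·190 + 0.1800·120 + 0.7200·230) / 0.4395 = 227.10 / 0.4395 ≈ 516.72

x_1 = 399.37, x_2 = 478.67, x_3 = 516.72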